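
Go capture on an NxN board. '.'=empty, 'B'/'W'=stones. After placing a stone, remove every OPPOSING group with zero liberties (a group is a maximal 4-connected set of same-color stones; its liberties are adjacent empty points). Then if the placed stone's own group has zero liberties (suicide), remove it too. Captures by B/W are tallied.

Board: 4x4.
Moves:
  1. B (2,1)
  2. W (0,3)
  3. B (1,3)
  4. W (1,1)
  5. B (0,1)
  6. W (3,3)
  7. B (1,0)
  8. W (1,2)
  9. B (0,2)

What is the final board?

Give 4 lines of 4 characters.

Move 1: B@(2,1) -> caps B=0 W=0
Move 2: W@(0,3) -> caps B=0 W=0
Move 3: B@(1,3) -> caps B=0 W=0
Move 4: W@(1,1) -> caps B=0 W=0
Move 5: B@(0,1) -> caps B=0 W=0
Move 6: W@(3,3) -> caps B=0 W=0
Move 7: B@(1,0) -> caps B=0 W=0
Move 8: W@(1,2) -> caps B=0 W=0
Move 9: B@(0,2) -> caps B=1 W=0

Answer: .BB.
BWWB
.B..
...W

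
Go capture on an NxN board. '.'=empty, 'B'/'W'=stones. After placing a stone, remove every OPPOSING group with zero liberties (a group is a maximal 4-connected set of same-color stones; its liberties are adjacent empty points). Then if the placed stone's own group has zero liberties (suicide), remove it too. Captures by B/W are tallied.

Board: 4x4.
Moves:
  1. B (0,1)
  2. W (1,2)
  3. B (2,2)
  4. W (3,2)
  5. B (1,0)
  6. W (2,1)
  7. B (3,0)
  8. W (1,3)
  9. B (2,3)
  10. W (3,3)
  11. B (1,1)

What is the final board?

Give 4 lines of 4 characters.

Answer: .B..
BBWW
.W..
B.WW

Derivation:
Move 1: B@(0,1) -> caps B=0 W=0
Move 2: W@(1,2) -> caps B=0 W=0
Move 3: B@(2,2) -> caps B=0 W=0
Move 4: W@(3,2) -> caps B=0 W=0
Move 5: B@(1,0) -> caps B=0 W=0
Move 6: W@(2,1) -> caps B=0 W=0
Move 7: B@(3,0) -> caps B=0 W=0
Move 8: W@(1,3) -> caps B=0 W=0
Move 9: B@(2,3) -> caps B=0 W=0
Move 10: W@(3,3) -> caps B=0 W=2
Move 11: B@(1,1) -> caps B=0 W=2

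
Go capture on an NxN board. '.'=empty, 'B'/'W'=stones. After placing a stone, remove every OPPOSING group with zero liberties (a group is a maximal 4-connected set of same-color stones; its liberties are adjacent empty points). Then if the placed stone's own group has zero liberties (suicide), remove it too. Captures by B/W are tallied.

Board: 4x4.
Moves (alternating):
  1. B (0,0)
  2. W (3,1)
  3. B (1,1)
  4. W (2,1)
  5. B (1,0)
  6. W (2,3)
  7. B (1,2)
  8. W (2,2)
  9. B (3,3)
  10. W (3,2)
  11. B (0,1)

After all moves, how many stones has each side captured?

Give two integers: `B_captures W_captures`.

Move 1: B@(0,0) -> caps B=0 W=0
Move 2: W@(3,1) -> caps B=0 W=0
Move 3: B@(1,1) -> caps B=0 W=0
Move 4: W@(2,1) -> caps B=0 W=0
Move 5: B@(1,0) -> caps B=0 W=0
Move 6: W@(2,3) -> caps B=0 W=0
Move 7: B@(1,2) -> caps B=0 W=0
Move 8: W@(2,2) -> caps B=0 W=0
Move 9: B@(3,3) -> caps B=0 W=0
Move 10: W@(3,2) -> caps B=0 W=1
Move 11: B@(0,1) -> caps B=0 W=1

Answer: 0 1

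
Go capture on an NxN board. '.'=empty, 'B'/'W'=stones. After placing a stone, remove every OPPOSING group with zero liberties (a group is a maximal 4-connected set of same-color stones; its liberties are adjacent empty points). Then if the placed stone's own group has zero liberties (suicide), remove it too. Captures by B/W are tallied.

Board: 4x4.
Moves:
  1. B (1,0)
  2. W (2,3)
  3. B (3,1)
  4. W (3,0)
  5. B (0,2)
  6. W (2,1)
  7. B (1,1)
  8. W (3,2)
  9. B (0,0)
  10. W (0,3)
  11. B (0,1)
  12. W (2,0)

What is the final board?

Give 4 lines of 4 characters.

Move 1: B@(1,0) -> caps B=0 W=0
Move 2: W@(2,3) -> caps B=0 W=0
Move 3: B@(3,1) -> caps B=0 W=0
Move 4: W@(3,0) -> caps B=0 W=0
Move 5: B@(0,2) -> caps B=0 W=0
Move 6: W@(2,1) -> caps B=0 W=0
Move 7: B@(1,1) -> caps B=0 W=0
Move 8: W@(3,2) -> caps B=0 W=1
Move 9: B@(0,0) -> caps B=0 W=1
Move 10: W@(0,3) -> caps B=0 W=1
Move 11: B@(0,1) -> caps B=0 W=1
Move 12: W@(2,0) -> caps B=0 W=1

Answer: BBBW
BB..
WW.W
W.W.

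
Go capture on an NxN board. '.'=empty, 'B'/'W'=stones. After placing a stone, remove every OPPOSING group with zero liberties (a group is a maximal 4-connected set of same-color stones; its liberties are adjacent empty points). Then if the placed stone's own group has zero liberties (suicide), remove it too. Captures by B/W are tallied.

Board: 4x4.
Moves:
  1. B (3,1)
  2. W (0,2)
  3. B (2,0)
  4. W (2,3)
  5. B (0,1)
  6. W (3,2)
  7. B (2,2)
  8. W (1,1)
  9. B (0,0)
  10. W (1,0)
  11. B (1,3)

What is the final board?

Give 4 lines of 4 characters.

Answer: ..W.
WW.B
B.BW
.BW.

Derivation:
Move 1: B@(3,1) -> caps B=0 W=0
Move 2: W@(0,2) -> caps B=0 W=0
Move 3: B@(2,0) -> caps B=0 W=0
Move 4: W@(2,3) -> caps B=0 W=0
Move 5: B@(0,1) -> caps B=0 W=0
Move 6: W@(3,2) -> caps B=0 W=0
Move 7: B@(2,2) -> caps B=0 W=0
Move 8: W@(1,1) -> caps B=0 W=0
Move 9: B@(0,0) -> caps B=0 W=0
Move 10: W@(1,0) -> caps B=0 W=2
Move 11: B@(1,3) -> caps B=0 W=2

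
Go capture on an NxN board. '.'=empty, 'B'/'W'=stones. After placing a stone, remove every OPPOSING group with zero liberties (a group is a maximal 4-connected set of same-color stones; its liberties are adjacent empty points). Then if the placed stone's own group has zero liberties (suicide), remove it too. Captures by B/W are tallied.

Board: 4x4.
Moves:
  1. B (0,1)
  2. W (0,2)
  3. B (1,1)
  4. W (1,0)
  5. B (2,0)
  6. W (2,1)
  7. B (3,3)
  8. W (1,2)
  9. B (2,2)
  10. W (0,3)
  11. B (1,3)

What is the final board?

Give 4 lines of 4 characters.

Move 1: B@(0,1) -> caps B=0 W=0
Move 2: W@(0,2) -> caps B=0 W=0
Move 3: B@(1,1) -> caps B=0 W=0
Move 4: W@(1,0) -> caps B=0 W=0
Move 5: B@(2,0) -> caps B=0 W=0
Move 6: W@(2,1) -> caps B=0 W=0
Move 7: B@(3,3) -> caps B=0 W=0
Move 8: W@(1,2) -> caps B=0 W=0
Move 9: B@(2,2) -> caps B=0 W=0
Move 10: W@(0,3) -> caps B=0 W=0
Move 11: B@(1,3) -> caps B=3 W=0

Answer: .B..
WB.B
BWB.
...B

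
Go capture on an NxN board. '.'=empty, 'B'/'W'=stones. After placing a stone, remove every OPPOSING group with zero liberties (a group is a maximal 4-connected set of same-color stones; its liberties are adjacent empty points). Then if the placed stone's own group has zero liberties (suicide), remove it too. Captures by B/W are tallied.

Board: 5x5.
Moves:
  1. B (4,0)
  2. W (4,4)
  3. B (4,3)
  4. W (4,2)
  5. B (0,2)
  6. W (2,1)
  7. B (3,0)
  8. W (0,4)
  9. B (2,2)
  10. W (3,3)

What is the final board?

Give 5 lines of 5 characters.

Move 1: B@(4,0) -> caps B=0 W=0
Move 2: W@(4,4) -> caps B=0 W=0
Move 3: B@(4,3) -> caps B=0 W=0
Move 4: W@(4,2) -> caps B=0 W=0
Move 5: B@(0,2) -> caps B=0 W=0
Move 6: W@(2,1) -> caps B=0 W=0
Move 7: B@(3,0) -> caps B=0 W=0
Move 8: W@(0,4) -> caps B=0 W=0
Move 9: B@(2,2) -> caps B=0 W=0
Move 10: W@(3,3) -> caps B=0 W=1

Answer: ..B.W
.....
.WB..
B..W.
B.W.W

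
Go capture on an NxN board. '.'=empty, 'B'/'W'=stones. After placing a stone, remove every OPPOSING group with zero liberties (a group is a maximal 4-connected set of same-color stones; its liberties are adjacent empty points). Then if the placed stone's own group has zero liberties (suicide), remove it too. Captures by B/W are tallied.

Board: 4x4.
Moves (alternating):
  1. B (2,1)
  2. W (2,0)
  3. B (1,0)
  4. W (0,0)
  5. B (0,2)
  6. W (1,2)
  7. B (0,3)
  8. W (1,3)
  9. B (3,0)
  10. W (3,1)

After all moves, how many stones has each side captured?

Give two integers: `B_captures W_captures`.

Move 1: B@(2,1) -> caps B=0 W=0
Move 2: W@(2,0) -> caps B=0 W=0
Move 3: B@(1,0) -> caps B=0 W=0
Move 4: W@(0,0) -> caps B=0 W=0
Move 5: B@(0,2) -> caps B=0 W=0
Move 6: W@(1,2) -> caps B=0 W=0
Move 7: B@(0,3) -> caps B=0 W=0
Move 8: W@(1,3) -> caps B=0 W=0
Move 9: B@(3,0) -> caps B=1 W=0
Move 10: W@(3,1) -> caps B=1 W=0

Answer: 1 0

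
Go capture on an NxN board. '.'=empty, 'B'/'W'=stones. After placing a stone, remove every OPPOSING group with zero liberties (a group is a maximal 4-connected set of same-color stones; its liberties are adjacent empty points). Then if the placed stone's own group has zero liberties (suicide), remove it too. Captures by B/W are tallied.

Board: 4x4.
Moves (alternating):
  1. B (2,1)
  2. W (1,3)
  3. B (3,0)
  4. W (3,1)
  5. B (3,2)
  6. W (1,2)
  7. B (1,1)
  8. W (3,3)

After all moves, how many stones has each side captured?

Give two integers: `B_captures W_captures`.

Move 1: B@(2,1) -> caps B=0 W=0
Move 2: W@(1,3) -> caps B=0 W=0
Move 3: B@(3,0) -> caps B=0 W=0
Move 4: W@(3,1) -> caps B=0 W=0
Move 5: B@(3,2) -> caps B=1 W=0
Move 6: W@(1,2) -> caps B=1 W=0
Move 7: B@(1,1) -> caps B=1 W=0
Move 8: W@(3,3) -> caps B=1 W=0

Answer: 1 0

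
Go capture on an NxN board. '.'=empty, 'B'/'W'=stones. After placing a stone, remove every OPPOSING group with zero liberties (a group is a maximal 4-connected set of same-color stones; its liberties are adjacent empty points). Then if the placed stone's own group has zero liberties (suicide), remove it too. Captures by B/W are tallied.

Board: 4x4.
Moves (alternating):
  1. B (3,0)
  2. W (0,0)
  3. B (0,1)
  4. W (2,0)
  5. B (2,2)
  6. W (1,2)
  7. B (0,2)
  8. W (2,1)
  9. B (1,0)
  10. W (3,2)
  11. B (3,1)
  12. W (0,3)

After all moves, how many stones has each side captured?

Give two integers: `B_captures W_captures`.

Move 1: B@(3,0) -> caps B=0 W=0
Move 2: W@(0,0) -> caps B=0 W=0
Move 3: B@(0,1) -> caps B=0 W=0
Move 4: W@(2,0) -> caps B=0 W=0
Move 5: B@(2,2) -> caps B=0 W=0
Move 6: W@(1,2) -> caps B=0 W=0
Move 7: B@(0,2) -> caps B=0 W=0
Move 8: W@(2,1) -> caps B=0 W=0
Move 9: B@(1,0) -> caps B=1 W=0
Move 10: W@(3,2) -> caps B=1 W=0
Move 11: B@(3,1) -> caps B=1 W=0
Move 12: W@(0,3) -> caps B=1 W=0

Answer: 1 0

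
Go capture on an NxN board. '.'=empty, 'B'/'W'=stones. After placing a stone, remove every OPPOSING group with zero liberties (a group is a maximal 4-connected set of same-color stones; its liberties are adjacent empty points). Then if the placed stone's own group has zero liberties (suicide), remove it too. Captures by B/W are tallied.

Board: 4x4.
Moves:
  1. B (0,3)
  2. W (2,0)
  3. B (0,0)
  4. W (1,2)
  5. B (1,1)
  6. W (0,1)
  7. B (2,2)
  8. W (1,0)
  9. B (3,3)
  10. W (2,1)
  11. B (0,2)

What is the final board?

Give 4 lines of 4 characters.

Answer: .WBB
W.W.
WWB.
...B

Derivation:
Move 1: B@(0,3) -> caps B=0 W=0
Move 2: W@(2,0) -> caps B=0 W=0
Move 3: B@(0,0) -> caps B=0 W=0
Move 4: W@(1,2) -> caps B=0 W=0
Move 5: B@(1,1) -> caps B=0 W=0
Move 6: W@(0,1) -> caps B=0 W=0
Move 7: B@(2,2) -> caps B=0 W=0
Move 8: W@(1,0) -> caps B=0 W=1
Move 9: B@(3,3) -> caps B=0 W=1
Move 10: W@(2,1) -> caps B=0 W=2
Move 11: B@(0,2) -> caps B=0 W=2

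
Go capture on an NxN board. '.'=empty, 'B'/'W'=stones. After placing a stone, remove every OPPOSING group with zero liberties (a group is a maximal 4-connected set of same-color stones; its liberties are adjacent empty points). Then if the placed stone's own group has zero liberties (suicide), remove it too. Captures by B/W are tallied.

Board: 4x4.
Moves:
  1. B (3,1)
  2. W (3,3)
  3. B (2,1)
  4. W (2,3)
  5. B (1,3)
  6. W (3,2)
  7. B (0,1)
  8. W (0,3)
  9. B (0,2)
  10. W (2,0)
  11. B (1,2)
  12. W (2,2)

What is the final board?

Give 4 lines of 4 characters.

Move 1: B@(3,1) -> caps B=0 W=0
Move 2: W@(3,3) -> caps B=0 W=0
Move 3: B@(2,1) -> caps B=0 W=0
Move 4: W@(2,3) -> caps B=0 W=0
Move 5: B@(1,3) -> caps B=0 W=0
Move 6: W@(3,2) -> caps B=0 W=0
Move 7: B@(0,1) -> caps B=0 W=0
Move 8: W@(0,3) -> caps B=0 W=0
Move 9: B@(0,2) -> caps B=1 W=0
Move 10: W@(2,0) -> caps B=1 W=0
Move 11: B@(1,2) -> caps B=1 W=0
Move 12: W@(2,2) -> caps B=1 W=0

Answer: .BB.
..BB
WB..
.B..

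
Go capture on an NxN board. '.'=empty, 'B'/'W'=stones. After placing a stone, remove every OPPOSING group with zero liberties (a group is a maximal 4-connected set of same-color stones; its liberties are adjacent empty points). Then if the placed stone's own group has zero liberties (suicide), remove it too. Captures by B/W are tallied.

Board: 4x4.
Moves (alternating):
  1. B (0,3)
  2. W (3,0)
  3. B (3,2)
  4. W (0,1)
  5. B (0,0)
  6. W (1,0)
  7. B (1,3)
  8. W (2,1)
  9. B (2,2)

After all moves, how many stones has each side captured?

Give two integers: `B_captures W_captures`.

Answer: 0 1

Derivation:
Move 1: B@(0,3) -> caps B=0 W=0
Move 2: W@(3,0) -> caps B=0 W=0
Move 3: B@(3,2) -> caps B=0 W=0
Move 4: W@(0,1) -> caps B=0 W=0
Move 5: B@(0,0) -> caps B=0 W=0
Move 6: W@(1,0) -> caps B=0 W=1
Move 7: B@(1,3) -> caps B=0 W=1
Move 8: W@(2,1) -> caps B=0 W=1
Move 9: B@(2,2) -> caps B=0 W=1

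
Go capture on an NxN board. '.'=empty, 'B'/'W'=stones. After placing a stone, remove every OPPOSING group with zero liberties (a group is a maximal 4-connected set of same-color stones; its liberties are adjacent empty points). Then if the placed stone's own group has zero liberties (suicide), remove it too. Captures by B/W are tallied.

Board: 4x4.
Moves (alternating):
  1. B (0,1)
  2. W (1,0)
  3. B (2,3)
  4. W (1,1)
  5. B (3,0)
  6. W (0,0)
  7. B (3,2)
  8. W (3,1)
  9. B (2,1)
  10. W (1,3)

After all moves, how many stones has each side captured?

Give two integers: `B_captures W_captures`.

Answer: 1 0

Derivation:
Move 1: B@(0,1) -> caps B=0 W=0
Move 2: W@(1,0) -> caps B=0 W=0
Move 3: B@(2,3) -> caps B=0 W=0
Move 4: W@(1,1) -> caps B=0 W=0
Move 5: B@(3,0) -> caps B=0 W=0
Move 6: W@(0,0) -> caps B=0 W=0
Move 7: B@(3,2) -> caps B=0 W=0
Move 8: W@(3,1) -> caps B=0 W=0
Move 9: B@(2,1) -> caps B=1 W=0
Move 10: W@(1,3) -> caps B=1 W=0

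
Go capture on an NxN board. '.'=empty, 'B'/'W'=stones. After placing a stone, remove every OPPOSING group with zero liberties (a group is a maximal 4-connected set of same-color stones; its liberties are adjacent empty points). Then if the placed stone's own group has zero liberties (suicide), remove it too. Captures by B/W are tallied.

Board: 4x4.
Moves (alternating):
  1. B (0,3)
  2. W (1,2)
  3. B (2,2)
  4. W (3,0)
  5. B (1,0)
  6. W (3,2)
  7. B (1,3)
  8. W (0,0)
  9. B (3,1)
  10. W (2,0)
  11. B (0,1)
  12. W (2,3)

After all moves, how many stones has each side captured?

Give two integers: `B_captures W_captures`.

Move 1: B@(0,3) -> caps B=0 W=0
Move 2: W@(1,2) -> caps B=0 W=0
Move 3: B@(2,2) -> caps B=0 W=0
Move 4: W@(3,0) -> caps B=0 W=0
Move 5: B@(1,0) -> caps B=0 W=0
Move 6: W@(3,2) -> caps B=0 W=0
Move 7: B@(1,3) -> caps B=0 W=0
Move 8: W@(0,0) -> caps B=0 W=0
Move 9: B@(3,1) -> caps B=0 W=0
Move 10: W@(2,0) -> caps B=0 W=0
Move 11: B@(0,1) -> caps B=1 W=0
Move 12: W@(2,3) -> caps B=1 W=0

Answer: 1 0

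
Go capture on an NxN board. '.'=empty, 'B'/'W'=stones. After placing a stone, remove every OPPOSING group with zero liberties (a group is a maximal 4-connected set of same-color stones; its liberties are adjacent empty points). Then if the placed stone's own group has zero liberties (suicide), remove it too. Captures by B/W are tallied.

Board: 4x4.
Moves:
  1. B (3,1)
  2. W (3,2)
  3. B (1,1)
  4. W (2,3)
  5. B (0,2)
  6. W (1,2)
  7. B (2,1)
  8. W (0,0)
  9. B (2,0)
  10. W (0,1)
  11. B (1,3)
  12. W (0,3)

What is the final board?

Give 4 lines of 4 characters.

Move 1: B@(3,1) -> caps B=0 W=0
Move 2: W@(3,2) -> caps B=0 W=0
Move 3: B@(1,1) -> caps B=0 W=0
Move 4: W@(2,3) -> caps B=0 W=0
Move 5: B@(0,2) -> caps B=0 W=0
Move 6: W@(1,2) -> caps B=0 W=0
Move 7: B@(2,1) -> caps B=0 W=0
Move 8: W@(0,0) -> caps B=0 W=0
Move 9: B@(2,0) -> caps B=0 W=0
Move 10: W@(0,1) -> caps B=0 W=0
Move 11: B@(1,3) -> caps B=0 W=0
Move 12: W@(0,3) -> caps B=0 W=2

Answer: WW.W
.BW.
BB.W
.BW.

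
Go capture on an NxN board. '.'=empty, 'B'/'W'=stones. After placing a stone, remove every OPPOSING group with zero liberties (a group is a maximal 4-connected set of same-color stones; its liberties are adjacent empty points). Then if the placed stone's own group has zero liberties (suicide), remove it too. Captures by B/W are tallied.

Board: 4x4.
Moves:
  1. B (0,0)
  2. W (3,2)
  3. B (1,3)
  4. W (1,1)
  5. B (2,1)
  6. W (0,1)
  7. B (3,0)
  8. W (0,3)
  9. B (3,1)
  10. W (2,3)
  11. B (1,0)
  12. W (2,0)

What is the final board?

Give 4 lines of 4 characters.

Move 1: B@(0,0) -> caps B=0 W=0
Move 2: W@(3,2) -> caps B=0 W=0
Move 3: B@(1,3) -> caps B=0 W=0
Move 4: W@(1,1) -> caps B=0 W=0
Move 5: B@(2,1) -> caps B=0 W=0
Move 6: W@(0,1) -> caps B=0 W=0
Move 7: B@(3,0) -> caps B=0 W=0
Move 8: W@(0,3) -> caps B=0 W=0
Move 9: B@(3,1) -> caps B=0 W=0
Move 10: W@(2,3) -> caps B=0 W=0
Move 11: B@(1,0) -> caps B=0 W=0
Move 12: W@(2,0) -> caps B=0 W=2

Answer: .W.W
.W.B
WB.W
BBW.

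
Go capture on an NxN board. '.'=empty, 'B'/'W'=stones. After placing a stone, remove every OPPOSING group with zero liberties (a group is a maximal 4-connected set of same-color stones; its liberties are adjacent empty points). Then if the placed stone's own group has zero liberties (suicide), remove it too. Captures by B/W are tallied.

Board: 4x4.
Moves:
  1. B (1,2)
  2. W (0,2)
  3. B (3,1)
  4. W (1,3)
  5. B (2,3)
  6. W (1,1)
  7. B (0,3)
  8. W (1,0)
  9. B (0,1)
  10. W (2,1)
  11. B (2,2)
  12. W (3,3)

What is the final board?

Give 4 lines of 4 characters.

Move 1: B@(1,2) -> caps B=0 W=0
Move 2: W@(0,2) -> caps B=0 W=0
Move 3: B@(3,1) -> caps B=0 W=0
Move 4: W@(1,3) -> caps B=0 W=0
Move 5: B@(2,3) -> caps B=0 W=0
Move 6: W@(1,1) -> caps B=0 W=0
Move 7: B@(0,3) -> caps B=1 W=0
Move 8: W@(1,0) -> caps B=1 W=0
Move 9: B@(0,1) -> caps B=2 W=0
Move 10: W@(2,1) -> caps B=2 W=0
Move 11: B@(2,2) -> caps B=2 W=0
Move 12: W@(3,3) -> caps B=2 W=0

Answer: .B.B
WWB.
.WBB
.B.W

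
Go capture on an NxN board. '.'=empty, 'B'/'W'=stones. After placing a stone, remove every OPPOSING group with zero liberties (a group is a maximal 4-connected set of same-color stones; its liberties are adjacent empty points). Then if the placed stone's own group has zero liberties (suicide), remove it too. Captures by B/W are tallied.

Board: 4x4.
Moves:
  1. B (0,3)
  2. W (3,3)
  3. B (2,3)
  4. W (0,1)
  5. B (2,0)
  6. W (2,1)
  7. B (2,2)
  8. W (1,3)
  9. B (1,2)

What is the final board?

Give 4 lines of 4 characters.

Answer: .W.B
..B.
BWBB
...W

Derivation:
Move 1: B@(0,3) -> caps B=0 W=0
Move 2: W@(3,3) -> caps B=0 W=0
Move 3: B@(2,3) -> caps B=0 W=0
Move 4: W@(0,1) -> caps B=0 W=0
Move 5: B@(2,0) -> caps B=0 W=0
Move 6: W@(2,1) -> caps B=0 W=0
Move 7: B@(2,2) -> caps B=0 W=0
Move 8: W@(1,3) -> caps B=0 W=0
Move 9: B@(1,2) -> caps B=1 W=0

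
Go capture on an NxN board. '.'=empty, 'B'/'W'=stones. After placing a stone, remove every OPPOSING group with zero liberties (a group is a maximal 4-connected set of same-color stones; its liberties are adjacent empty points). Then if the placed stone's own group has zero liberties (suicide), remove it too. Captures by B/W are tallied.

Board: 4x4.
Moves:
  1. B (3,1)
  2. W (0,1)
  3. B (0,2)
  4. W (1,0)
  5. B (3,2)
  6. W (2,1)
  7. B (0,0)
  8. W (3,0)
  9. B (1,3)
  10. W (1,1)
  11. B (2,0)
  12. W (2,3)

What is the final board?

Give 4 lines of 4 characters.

Move 1: B@(3,1) -> caps B=0 W=0
Move 2: W@(0,1) -> caps B=0 W=0
Move 3: B@(0,2) -> caps B=0 W=0
Move 4: W@(1,0) -> caps B=0 W=0
Move 5: B@(3,2) -> caps B=0 W=0
Move 6: W@(2,1) -> caps B=0 W=0
Move 7: B@(0,0) -> caps B=0 W=0
Move 8: W@(3,0) -> caps B=0 W=0
Move 9: B@(1,3) -> caps B=0 W=0
Move 10: W@(1,1) -> caps B=0 W=0
Move 11: B@(2,0) -> caps B=1 W=0
Move 12: W@(2,3) -> caps B=1 W=0

Answer: .WB.
WW.B
BW.W
.BB.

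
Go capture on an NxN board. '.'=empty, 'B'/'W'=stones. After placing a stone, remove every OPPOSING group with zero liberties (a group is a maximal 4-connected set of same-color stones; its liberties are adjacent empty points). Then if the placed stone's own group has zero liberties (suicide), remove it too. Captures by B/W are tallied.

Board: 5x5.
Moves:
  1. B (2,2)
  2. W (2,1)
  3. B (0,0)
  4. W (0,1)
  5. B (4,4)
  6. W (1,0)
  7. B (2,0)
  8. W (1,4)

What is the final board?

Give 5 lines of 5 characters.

Answer: .W...
W...W
BWB..
.....
....B

Derivation:
Move 1: B@(2,2) -> caps B=0 W=0
Move 2: W@(2,1) -> caps B=0 W=0
Move 3: B@(0,0) -> caps B=0 W=0
Move 4: W@(0,1) -> caps B=0 W=0
Move 5: B@(4,4) -> caps B=0 W=0
Move 6: W@(1,0) -> caps B=0 W=1
Move 7: B@(2,0) -> caps B=0 W=1
Move 8: W@(1,4) -> caps B=0 W=1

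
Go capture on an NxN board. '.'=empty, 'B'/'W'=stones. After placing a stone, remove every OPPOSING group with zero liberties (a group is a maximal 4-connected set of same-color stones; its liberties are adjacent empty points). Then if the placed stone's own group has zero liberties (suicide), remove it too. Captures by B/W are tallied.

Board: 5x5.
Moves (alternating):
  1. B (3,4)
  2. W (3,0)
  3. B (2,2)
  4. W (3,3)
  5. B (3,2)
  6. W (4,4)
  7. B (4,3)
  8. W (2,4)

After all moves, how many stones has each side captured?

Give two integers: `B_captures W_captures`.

Answer: 1 0

Derivation:
Move 1: B@(3,4) -> caps B=0 W=0
Move 2: W@(3,0) -> caps B=0 W=0
Move 3: B@(2,2) -> caps B=0 W=0
Move 4: W@(3,3) -> caps B=0 W=0
Move 5: B@(3,2) -> caps B=0 W=0
Move 6: W@(4,4) -> caps B=0 W=0
Move 7: B@(4,3) -> caps B=1 W=0
Move 8: W@(2,4) -> caps B=1 W=0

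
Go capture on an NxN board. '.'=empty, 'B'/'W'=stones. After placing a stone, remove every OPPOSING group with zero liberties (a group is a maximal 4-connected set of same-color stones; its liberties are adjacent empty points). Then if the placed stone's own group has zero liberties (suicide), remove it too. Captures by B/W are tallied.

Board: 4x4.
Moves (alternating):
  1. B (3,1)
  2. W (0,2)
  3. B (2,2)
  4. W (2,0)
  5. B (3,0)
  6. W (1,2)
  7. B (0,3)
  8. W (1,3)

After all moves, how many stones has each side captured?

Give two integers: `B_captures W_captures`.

Move 1: B@(3,1) -> caps B=0 W=0
Move 2: W@(0,2) -> caps B=0 W=0
Move 3: B@(2,2) -> caps B=0 W=0
Move 4: W@(2,0) -> caps B=0 W=0
Move 5: B@(3,0) -> caps B=0 W=0
Move 6: W@(1,2) -> caps B=0 W=0
Move 7: B@(0,3) -> caps B=0 W=0
Move 8: W@(1,3) -> caps B=0 W=1

Answer: 0 1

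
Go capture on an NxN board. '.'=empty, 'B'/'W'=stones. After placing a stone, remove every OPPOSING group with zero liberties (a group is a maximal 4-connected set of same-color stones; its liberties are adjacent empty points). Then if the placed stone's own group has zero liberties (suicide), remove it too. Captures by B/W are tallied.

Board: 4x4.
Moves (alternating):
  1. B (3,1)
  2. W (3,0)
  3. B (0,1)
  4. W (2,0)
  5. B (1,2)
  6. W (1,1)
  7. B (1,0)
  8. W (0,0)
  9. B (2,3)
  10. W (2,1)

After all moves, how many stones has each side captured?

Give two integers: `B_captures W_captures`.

Answer: 0 1

Derivation:
Move 1: B@(3,1) -> caps B=0 W=0
Move 2: W@(3,0) -> caps B=0 W=0
Move 3: B@(0,1) -> caps B=0 W=0
Move 4: W@(2,0) -> caps B=0 W=0
Move 5: B@(1,2) -> caps B=0 W=0
Move 6: W@(1,1) -> caps B=0 W=0
Move 7: B@(1,0) -> caps B=0 W=0
Move 8: W@(0,0) -> caps B=0 W=1
Move 9: B@(2,3) -> caps B=0 W=1
Move 10: W@(2,1) -> caps B=0 W=1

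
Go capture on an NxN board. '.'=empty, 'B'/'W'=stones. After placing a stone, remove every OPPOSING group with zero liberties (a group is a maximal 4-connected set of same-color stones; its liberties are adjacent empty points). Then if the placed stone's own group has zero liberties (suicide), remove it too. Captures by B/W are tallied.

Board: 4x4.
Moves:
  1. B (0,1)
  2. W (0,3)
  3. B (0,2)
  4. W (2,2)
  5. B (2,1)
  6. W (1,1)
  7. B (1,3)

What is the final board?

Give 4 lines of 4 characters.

Answer: .BB.
.W.B
.BW.
....

Derivation:
Move 1: B@(0,1) -> caps B=0 W=0
Move 2: W@(0,3) -> caps B=0 W=0
Move 3: B@(0,2) -> caps B=0 W=0
Move 4: W@(2,2) -> caps B=0 W=0
Move 5: B@(2,1) -> caps B=0 W=0
Move 6: W@(1,1) -> caps B=0 W=0
Move 7: B@(1,3) -> caps B=1 W=0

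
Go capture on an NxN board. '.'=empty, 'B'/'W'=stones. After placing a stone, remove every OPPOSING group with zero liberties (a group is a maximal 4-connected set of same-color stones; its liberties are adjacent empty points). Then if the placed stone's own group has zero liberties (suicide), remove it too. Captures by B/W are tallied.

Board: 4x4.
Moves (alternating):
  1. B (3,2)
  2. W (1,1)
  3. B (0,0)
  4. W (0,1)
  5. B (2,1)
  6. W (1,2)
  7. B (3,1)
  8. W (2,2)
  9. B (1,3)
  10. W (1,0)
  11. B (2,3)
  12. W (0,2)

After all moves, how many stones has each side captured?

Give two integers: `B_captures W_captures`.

Answer: 0 1

Derivation:
Move 1: B@(3,2) -> caps B=0 W=0
Move 2: W@(1,1) -> caps B=0 W=0
Move 3: B@(0,0) -> caps B=0 W=0
Move 4: W@(0,1) -> caps B=0 W=0
Move 5: B@(2,1) -> caps B=0 W=0
Move 6: W@(1,2) -> caps B=0 W=0
Move 7: B@(3,1) -> caps B=0 W=0
Move 8: W@(2,2) -> caps B=0 W=0
Move 9: B@(1,3) -> caps B=0 W=0
Move 10: W@(1,0) -> caps B=0 W=1
Move 11: B@(2,3) -> caps B=0 W=1
Move 12: W@(0,2) -> caps B=0 W=1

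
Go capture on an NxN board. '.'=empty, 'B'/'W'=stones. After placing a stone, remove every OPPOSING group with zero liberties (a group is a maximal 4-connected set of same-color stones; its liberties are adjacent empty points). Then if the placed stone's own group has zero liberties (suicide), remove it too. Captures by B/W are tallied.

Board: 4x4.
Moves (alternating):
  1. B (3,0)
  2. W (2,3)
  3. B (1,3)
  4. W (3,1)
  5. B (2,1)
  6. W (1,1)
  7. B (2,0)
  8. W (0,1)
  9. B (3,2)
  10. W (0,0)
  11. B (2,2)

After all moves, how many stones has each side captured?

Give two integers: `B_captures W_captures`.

Move 1: B@(3,0) -> caps B=0 W=0
Move 2: W@(2,3) -> caps B=0 W=0
Move 3: B@(1,3) -> caps B=0 W=0
Move 4: W@(3,1) -> caps B=0 W=0
Move 5: B@(2,1) -> caps B=0 W=0
Move 6: W@(1,1) -> caps B=0 W=0
Move 7: B@(2,0) -> caps B=0 W=0
Move 8: W@(0,1) -> caps B=0 W=0
Move 9: B@(3,2) -> caps B=1 W=0
Move 10: W@(0,0) -> caps B=1 W=0
Move 11: B@(2,2) -> caps B=1 W=0

Answer: 1 0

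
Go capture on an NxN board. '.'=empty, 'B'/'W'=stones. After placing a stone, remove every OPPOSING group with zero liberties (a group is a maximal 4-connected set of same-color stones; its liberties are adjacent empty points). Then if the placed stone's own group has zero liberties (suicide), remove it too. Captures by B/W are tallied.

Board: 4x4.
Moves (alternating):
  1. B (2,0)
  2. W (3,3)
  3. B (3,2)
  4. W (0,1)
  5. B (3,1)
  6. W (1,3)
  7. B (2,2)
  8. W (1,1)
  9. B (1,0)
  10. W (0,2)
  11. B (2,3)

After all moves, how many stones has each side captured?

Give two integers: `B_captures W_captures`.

Move 1: B@(2,0) -> caps B=0 W=0
Move 2: W@(3,3) -> caps B=0 W=0
Move 3: B@(3,2) -> caps B=0 W=0
Move 4: W@(0,1) -> caps B=0 W=0
Move 5: B@(3,1) -> caps B=0 W=0
Move 6: W@(1,3) -> caps B=0 W=0
Move 7: B@(2,2) -> caps B=0 W=0
Move 8: W@(1,1) -> caps B=0 W=0
Move 9: B@(1,0) -> caps B=0 W=0
Move 10: W@(0,2) -> caps B=0 W=0
Move 11: B@(2,3) -> caps B=1 W=0

Answer: 1 0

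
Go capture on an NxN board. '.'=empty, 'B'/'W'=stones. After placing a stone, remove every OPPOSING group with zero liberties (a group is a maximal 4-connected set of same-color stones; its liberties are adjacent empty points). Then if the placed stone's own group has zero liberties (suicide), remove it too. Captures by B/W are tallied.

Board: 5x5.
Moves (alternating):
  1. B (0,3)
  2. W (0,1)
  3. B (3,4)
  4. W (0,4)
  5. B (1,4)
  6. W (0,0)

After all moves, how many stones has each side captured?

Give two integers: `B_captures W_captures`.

Move 1: B@(0,3) -> caps B=0 W=0
Move 2: W@(0,1) -> caps B=0 W=0
Move 3: B@(3,4) -> caps B=0 W=0
Move 4: W@(0,4) -> caps B=0 W=0
Move 5: B@(1,4) -> caps B=1 W=0
Move 6: W@(0,0) -> caps B=1 W=0

Answer: 1 0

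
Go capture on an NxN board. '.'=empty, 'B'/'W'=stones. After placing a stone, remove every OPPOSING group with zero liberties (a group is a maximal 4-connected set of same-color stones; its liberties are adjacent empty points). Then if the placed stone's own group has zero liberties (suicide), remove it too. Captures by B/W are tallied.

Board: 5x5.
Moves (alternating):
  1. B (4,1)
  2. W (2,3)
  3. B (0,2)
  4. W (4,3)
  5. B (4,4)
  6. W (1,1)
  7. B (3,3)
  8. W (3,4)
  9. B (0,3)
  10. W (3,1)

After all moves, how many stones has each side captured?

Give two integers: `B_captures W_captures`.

Answer: 0 1

Derivation:
Move 1: B@(4,1) -> caps B=0 W=0
Move 2: W@(2,3) -> caps B=0 W=0
Move 3: B@(0,2) -> caps B=0 W=0
Move 4: W@(4,3) -> caps B=0 W=0
Move 5: B@(4,4) -> caps B=0 W=0
Move 6: W@(1,1) -> caps B=0 W=0
Move 7: B@(3,3) -> caps B=0 W=0
Move 8: W@(3,4) -> caps B=0 W=1
Move 9: B@(0,3) -> caps B=0 W=1
Move 10: W@(3,1) -> caps B=0 W=1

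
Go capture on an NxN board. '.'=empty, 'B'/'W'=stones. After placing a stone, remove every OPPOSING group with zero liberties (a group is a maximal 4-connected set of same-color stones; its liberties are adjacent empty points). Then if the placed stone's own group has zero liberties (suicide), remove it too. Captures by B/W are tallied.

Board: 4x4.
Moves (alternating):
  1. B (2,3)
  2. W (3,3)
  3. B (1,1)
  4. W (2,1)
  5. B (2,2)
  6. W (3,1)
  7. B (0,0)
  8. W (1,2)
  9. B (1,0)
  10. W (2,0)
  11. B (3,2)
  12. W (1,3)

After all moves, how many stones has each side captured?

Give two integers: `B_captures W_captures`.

Move 1: B@(2,3) -> caps B=0 W=0
Move 2: W@(3,3) -> caps B=0 W=0
Move 3: B@(1,1) -> caps B=0 W=0
Move 4: W@(2,1) -> caps B=0 W=0
Move 5: B@(2,2) -> caps B=0 W=0
Move 6: W@(3,1) -> caps B=0 W=0
Move 7: B@(0,0) -> caps B=0 W=0
Move 8: W@(1,2) -> caps B=0 W=0
Move 9: B@(1,0) -> caps B=0 W=0
Move 10: W@(2,0) -> caps B=0 W=0
Move 11: B@(3,2) -> caps B=1 W=0
Move 12: W@(1,3) -> caps B=1 W=0

Answer: 1 0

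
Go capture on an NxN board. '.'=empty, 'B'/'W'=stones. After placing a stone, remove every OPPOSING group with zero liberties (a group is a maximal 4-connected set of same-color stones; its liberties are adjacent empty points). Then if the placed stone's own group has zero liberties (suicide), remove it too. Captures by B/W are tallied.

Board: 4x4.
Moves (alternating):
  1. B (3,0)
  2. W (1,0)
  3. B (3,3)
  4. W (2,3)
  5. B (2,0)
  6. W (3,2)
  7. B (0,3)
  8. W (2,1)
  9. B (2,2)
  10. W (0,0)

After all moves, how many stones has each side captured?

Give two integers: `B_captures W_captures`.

Move 1: B@(3,0) -> caps B=0 W=0
Move 2: W@(1,0) -> caps B=0 W=0
Move 3: B@(3,3) -> caps B=0 W=0
Move 4: W@(2,3) -> caps B=0 W=0
Move 5: B@(2,0) -> caps B=0 W=0
Move 6: W@(3,2) -> caps B=0 W=1
Move 7: B@(0,3) -> caps B=0 W=1
Move 8: W@(2,1) -> caps B=0 W=1
Move 9: B@(2,2) -> caps B=0 W=1
Move 10: W@(0,0) -> caps B=0 W=1

Answer: 0 1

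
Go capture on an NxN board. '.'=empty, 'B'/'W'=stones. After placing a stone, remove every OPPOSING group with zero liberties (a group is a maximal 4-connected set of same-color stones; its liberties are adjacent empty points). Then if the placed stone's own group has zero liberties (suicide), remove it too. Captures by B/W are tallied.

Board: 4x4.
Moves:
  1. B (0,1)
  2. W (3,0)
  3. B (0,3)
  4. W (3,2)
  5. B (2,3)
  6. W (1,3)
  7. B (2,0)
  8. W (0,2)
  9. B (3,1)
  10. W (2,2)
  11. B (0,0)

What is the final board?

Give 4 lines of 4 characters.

Answer: BBW.
...W
B.WB
.BW.

Derivation:
Move 1: B@(0,1) -> caps B=0 W=0
Move 2: W@(3,0) -> caps B=0 W=0
Move 3: B@(0,3) -> caps B=0 W=0
Move 4: W@(3,2) -> caps B=0 W=0
Move 5: B@(2,3) -> caps B=0 W=0
Move 6: W@(1,3) -> caps B=0 W=0
Move 7: B@(2,0) -> caps B=0 W=0
Move 8: W@(0,2) -> caps B=0 W=1
Move 9: B@(3,1) -> caps B=1 W=1
Move 10: W@(2,2) -> caps B=1 W=1
Move 11: B@(0,0) -> caps B=1 W=1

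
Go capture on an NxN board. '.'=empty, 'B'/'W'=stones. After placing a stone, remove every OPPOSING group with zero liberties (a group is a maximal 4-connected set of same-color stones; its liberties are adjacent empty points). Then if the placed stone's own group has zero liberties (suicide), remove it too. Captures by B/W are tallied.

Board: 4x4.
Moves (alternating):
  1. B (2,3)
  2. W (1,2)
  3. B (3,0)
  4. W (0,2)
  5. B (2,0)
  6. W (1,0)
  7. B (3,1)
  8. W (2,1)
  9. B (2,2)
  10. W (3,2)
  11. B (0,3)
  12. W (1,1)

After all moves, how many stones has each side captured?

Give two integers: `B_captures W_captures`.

Answer: 0 3

Derivation:
Move 1: B@(2,3) -> caps B=0 W=0
Move 2: W@(1,2) -> caps B=0 W=0
Move 3: B@(3,0) -> caps B=0 W=0
Move 4: W@(0,2) -> caps B=0 W=0
Move 5: B@(2,0) -> caps B=0 W=0
Move 6: W@(1,0) -> caps B=0 W=0
Move 7: B@(3,1) -> caps B=0 W=0
Move 8: W@(2,1) -> caps B=0 W=0
Move 9: B@(2,2) -> caps B=0 W=0
Move 10: W@(3,2) -> caps B=0 W=3
Move 11: B@(0,3) -> caps B=0 W=3
Move 12: W@(1,1) -> caps B=0 W=3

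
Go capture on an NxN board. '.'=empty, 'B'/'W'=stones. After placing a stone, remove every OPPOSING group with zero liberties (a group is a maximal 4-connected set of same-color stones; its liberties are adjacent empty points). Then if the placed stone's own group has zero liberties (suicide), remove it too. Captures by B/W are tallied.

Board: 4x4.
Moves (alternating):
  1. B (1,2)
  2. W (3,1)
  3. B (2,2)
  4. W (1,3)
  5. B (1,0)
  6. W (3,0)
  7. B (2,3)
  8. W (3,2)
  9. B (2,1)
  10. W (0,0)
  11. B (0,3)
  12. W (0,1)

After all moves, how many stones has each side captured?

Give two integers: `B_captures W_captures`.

Move 1: B@(1,2) -> caps B=0 W=0
Move 2: W@(3,1) -> caps B=0 W=0
Move 3: B@(2,2) -> caps B=0 W=0
Move 4: W@(1,3) -> caps B=0 W=0
Move 5: B@(1,0) -> caps B=0 W=0
Move 6: W@(3,0) -> caps B=0 W=0
Move 7: B@(2,3) -> caps B=0 W=0
Move 8: W@(3,2) -> caps B=0 W=0
Move 9: B@(2,1) -> caps B=0 W=0
Move 10: W@(0,0) -> caps B=0 W=0
Move 11: B@(0,3) -> caps B=1 W=0
Move 12: W@(0,1) -> caps B=1 W=0

Answer: 1 0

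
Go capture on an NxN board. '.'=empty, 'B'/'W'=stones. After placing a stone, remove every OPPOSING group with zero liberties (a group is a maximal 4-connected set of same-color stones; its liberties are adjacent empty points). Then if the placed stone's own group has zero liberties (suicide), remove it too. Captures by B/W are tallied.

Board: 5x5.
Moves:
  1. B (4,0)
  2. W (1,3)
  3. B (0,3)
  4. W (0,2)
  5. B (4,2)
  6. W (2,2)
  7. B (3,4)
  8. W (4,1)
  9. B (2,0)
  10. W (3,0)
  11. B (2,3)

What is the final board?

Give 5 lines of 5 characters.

Move 1: B@(4,0) -> caps B=0 W=0
Move 2: W@(1,3) -> caps B=0 W=0
Move 3: B@(0,3) -> caps B=0 W=0
Move 4: W@(0,2) -> caps B=0 W=0
Move 5: B@(4,2) -> caps B=0 W=0
Move 6: W@(2,2) -> caps B=0 W=0
Move 7: B@(3,4) -> caps B=0 W=0
Move 8: W@(4,1) -> caps B=0 W=0
Move 9: B@(2,0) -> caps B=0 W=0
Move 10: W@(3,0) -> caps B=0 W=1
Move 11: B@(2,3) -> caps B=0 W=1

Answer: ..WB.
...W.
B.WB.
W...B
.WB..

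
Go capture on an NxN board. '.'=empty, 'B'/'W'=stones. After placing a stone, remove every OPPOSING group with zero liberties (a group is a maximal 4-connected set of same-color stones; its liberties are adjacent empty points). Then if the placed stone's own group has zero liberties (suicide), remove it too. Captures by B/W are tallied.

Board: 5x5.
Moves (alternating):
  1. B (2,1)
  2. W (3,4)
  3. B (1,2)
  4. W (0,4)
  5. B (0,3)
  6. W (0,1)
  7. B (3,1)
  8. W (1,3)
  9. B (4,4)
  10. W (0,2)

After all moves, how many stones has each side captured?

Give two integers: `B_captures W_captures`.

Answer: 0 1

Derivation:
Move 1: B@(2,1) -> caps B=0 W=0
Move 2: W@(3,4) -> caps B=0 W=0
Move 3: B@(1,2) -> caps B=0 W=0
Move 4: W@(0,4) -> caps B=0 W=0
Move 5: B@(0,3) -> caps B=0 W=0
Move 6: W@(0,1) -> caps B=0 W=0
Move 7: B@(3,1) -> caps B=0 W=0
Move 8: W@(1,3) -> caps B=0 W=0
Move 9: B@(4,4) -> caps B=0 W=0
Move 10: W@(0,2) -> caps B=0 W=1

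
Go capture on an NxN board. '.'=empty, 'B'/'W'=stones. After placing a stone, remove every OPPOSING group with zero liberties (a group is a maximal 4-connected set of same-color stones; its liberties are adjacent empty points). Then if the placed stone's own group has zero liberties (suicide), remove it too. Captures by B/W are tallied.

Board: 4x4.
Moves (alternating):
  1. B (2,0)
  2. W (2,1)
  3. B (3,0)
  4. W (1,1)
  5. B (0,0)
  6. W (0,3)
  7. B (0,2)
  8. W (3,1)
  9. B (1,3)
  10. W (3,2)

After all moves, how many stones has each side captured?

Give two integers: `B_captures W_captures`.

Answer: 1 0

Derivation:
Move 1: B@(2,0) -> caps B=0 W=0
Move 2: W@(2,1) -> caps B=0 W=0
Move 3: B@(3,0) -> caps B=0 W=0
Move 4: W@(1,1) -> caps B=0 W=0
Move 5: B@(0,0) -> caps B=0 W=0
Move 6: W@(0,3) -> caps B=0 W=0
Move 7: B@(0,2) -> caps B=0 W=0
Move 8: W@(3,1) -> caps B=0 W=0
Move 9: B@(1,3) -> caps B=1 W=0
Move 10: W@(3,2) -> caps B=1 W=0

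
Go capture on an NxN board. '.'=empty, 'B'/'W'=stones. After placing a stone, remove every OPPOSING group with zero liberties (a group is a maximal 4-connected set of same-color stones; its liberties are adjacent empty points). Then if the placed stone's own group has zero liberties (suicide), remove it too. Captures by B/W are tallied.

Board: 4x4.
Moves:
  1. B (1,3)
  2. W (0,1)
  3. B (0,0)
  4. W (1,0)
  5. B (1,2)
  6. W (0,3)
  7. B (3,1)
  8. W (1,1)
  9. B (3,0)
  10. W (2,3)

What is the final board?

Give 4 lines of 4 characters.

Move 1: B@(1,3) -> caps B=0 W=0
Move 2: W@(0,1) -> caps B=0 W=0
Move 3: B@(0,0) -> caps B=0 W=0
Move 4: W@(1,0) -> caps B=0 W=1
Move 5: B@(1,2) -> caps B=0 W=1
Move 6: W@(0,3) -> caps B=0 W=1
Move 7: B@(3,1) -> caps B=0 W=1
Move 8: W@(1,1) -> caps B=0 W=1
Move 9: B@(3,0) -> caps B=0 W=1
Move 10: W@(2,3) -> caps B=0 W=1

Answer: .W.W
WWBB
...W
BB..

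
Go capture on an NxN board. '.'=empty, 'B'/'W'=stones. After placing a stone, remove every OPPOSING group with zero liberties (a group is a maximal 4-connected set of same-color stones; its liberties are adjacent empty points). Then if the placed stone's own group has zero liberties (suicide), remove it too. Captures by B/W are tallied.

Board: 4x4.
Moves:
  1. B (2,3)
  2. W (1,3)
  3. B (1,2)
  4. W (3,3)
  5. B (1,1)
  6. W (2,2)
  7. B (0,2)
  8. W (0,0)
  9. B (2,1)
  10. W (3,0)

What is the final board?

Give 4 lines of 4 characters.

Answer: W.B.
.BBW
.BW.
W..W

Derivation:
Move 1: B@(2,3) -> caps B=0 W=0
Move 2: W@(1,3) -> caps B=0 W=0
Move 3: B@(1,2) -> caps B=0 W=0
Move 4: W@(3,3) -> caps B=0 W=0
Move 5: B@(1,1) -> caps B=0 W=0
Move 6: W@(2,2) -> caps B=0 W=1
Move 7: B@(0,2) -> caps B=0 W=1
Move 8: W@(0,0) -> caps B=0 W=1
Move 9: B@(2,1) -> caps B=0 W=1
Move 10: W@(3,0) -> caps B=0 W=1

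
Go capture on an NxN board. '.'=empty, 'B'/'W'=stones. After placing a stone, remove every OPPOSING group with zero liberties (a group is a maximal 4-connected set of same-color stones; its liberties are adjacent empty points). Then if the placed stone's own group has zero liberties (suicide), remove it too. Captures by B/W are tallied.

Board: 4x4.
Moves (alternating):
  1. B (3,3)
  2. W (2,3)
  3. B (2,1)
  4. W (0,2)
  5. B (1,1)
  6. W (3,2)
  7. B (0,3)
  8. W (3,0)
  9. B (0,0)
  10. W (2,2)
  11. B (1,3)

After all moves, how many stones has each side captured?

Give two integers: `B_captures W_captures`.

Answer: 0 1

Derivation:
Move 1: B@(3,3) -> caps B=0 W=0
Move 2: W@(2,3) -> caps B=0 W=0
Move 3: B@(2,1) -> caps B=0 W=0
Move 4: W@(0,2) -> caps B=0 W=0
Move 5: B@(1,1) -> caps B=0 W=0
Move 6: W@(3,2) -> caps B=0 W=1
Move 7: B@(0,3) -> caps B=0 W=1
Move 8: W@(3,0) -> caps B=0 W=1
Move 9: B@(0,0) -> caps B=0 W=1
Move 10: W@(2,2) -> caps B=0 W=1
Move 11: B@(1,3) -> caps B=0 W=1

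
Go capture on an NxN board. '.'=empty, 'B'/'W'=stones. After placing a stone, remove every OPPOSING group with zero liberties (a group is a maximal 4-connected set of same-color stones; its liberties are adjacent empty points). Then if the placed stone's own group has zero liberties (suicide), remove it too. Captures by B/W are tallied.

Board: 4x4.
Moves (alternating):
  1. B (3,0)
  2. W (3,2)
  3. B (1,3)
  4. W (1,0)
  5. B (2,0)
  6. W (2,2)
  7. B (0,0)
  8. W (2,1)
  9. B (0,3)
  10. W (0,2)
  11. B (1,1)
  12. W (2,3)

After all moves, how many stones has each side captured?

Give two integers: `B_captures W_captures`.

Answer: 1 0

Derivation:
Move 1: B@(3,0) -> caps B=0 W=0
Move 2: W@(3,2) -> caps B=0 W=0
Move 3: B@(1,3) -> caps B=0 W=0
Move 4: W@(1,0) -> caps B=0 W=0
Move 5: B@(2,0) -> caps B=0 W=0
Move 6: W@(2,2) -> caps B=0 W=0
Move 7: B@(0,0) -> caps B=0 W=0
Move 8: W@(2,1) -> caps B=0 W=0
Move 9: B@(0,3) -> caps B=0 W=0
Move 10: W@(0,2) -> caps B=0 W=0
Move 11: B@(1,1) -> caps B=1 W=0
Move 12: W@(2,3) -> caps B=1 W=0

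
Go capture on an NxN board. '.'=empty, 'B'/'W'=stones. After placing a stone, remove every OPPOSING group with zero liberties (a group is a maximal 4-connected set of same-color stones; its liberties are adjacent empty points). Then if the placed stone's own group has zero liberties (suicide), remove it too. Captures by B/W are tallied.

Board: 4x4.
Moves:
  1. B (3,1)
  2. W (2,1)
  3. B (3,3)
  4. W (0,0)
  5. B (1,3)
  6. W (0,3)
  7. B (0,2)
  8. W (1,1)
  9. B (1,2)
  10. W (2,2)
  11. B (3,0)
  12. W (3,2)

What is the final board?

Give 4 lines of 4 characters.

Move 1: B@(3,1) -> caps B=0 W=0
Move 2: W@(2,1) -> caps B=0 W=0
Move 3: B@(3,3) -> caps B=0 W=0
Move 4: W@(0,0) -> caps B=0 W=0
Move 5: B@(1,3) -> caps B=0 W=0
Move 6: W@(0,3) -> caps B=0 W=0
Move 7: B@(0,2) -> caps B=1 W=0
Move 8: W@(1,1) -> caps B=1 W=0
Move 9: B@(1,2) -> caps B=1 W=0
Move 10: W@(2,2) -> caps B=1 W=0
Move 11: B@(3,0) -> caps B=1 W=0
Move 12: W@(3,2) -> caps B=1 W=0

Answer: W.B.
.WBB
.WW.
BBWB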